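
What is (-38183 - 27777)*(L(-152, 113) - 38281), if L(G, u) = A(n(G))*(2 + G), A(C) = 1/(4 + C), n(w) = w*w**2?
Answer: 2216839231083260/877951 ≈ 2.5250e+9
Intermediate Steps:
n(w) = w**3
L(G, u) = (2 + G)/(4 + G**3)
(-38183 - 27777)*(L(-152, 113) - 38281) = (-38183 - 27777)*((2 - 152)/(4 + (-152)**3) - 38281) = -65960*(-150/(4 - 3511808) - 38281) = -65960*(-150/(-3511804) - 38281) = -65960*(-1/3511804*(-150) - 38281) = -65960*(75/1755902 - 38281) = -65960*(-67217684387/1755902) = 2216839231083260/877951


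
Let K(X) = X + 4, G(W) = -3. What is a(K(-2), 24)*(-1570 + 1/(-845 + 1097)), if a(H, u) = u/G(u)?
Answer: 791278/63 ≈ 12560.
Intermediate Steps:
K(X) = 4 + X
a(H, u) = -u/3 (a(H, u) = u/(-3) = u*(-⅓) = -u/3)
a(K(-2), 24)*(-1570 + 1/(-845 + 1097)) = (-⅓*24)*(-1570 + 1/(-845 + 1097)) = -8*(-1570 + 1/252) = -8*(-395639/252) = 791278/63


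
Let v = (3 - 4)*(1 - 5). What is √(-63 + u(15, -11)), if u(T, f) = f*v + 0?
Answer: I*√107 ≈ 10.344*I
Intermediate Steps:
v = 4 (v = -1*(-4) = 4)
u(T, f) = 4*f (u(T, f) = f*4 + 0 = 4*f + 0 = 4*f)
√(-63 + u(15, -11)) = √(-63 + 4*(-11)) = √(-63 - 44) = √(-107) = I*√107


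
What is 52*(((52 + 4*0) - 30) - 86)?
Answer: -3328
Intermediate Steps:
52*(((52 + 4*0) - 30) - 86) = 52*(((52 + 0) - 30) - 86) = 52*((52 - 30) - 86) = 52*(22 - 86) = 52*(-64) = -3328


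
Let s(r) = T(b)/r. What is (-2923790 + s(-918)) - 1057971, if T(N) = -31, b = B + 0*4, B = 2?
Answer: -3655256567/918 ≈ -3.9818e+6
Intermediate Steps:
b = 2 (b = 2 + 0*4 = 2 + 0 = 2)
s(r) = -31/r
(-2923790 + s(-918)) - 1057971 = (-2923790 - 31/(-918)) - 1057971 = (-2923790 - 31*(-1/918)) - 1057971 = (-2923790 + 31/918) - 1057971 = -2684039189/918 - 1057971 = -3655256567/918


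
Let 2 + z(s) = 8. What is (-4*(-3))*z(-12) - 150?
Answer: -78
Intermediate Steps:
z(s) = 6 (z(s) = -2 + 8 = 6)
(-4*(-3))*z(-12) - 150 = -4*(-3)*6 - 150 = 12*6 - 150 = 72 - 150 = -78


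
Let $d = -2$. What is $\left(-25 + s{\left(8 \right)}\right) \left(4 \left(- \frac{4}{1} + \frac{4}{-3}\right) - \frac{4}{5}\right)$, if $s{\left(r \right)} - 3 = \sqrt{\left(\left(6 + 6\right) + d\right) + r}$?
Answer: $\frac{7304}{15} - \frac{332 \sqrt{2}}{5} \approx 393.03$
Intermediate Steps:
$s{\left(r \right)} = 3 + \sqrt{10 + r}$ ($s{\left(r \right)} = 3 + \sqrt{\left(\left(6 + 6\right) - 2\right) + r} = 3 + \sqrt{\left(12 - 2\right) + r} = 3 + \sqrt{10 + r}$)
$\left(-25 + s{\left(8 \right)}\right) \left(4 \left(- \frac{4}{1} + \frac{4}{-3}\right) - \frac{4}{5}\right) = \left(-25 + \left(3 + \sqrt{10 + 8}\right)\right) \left(4 \left(- \frac{4}{1} + \frac{4}{-3}\right) - \frac{4}{5}\right) = \left(-25 + \left(3 + \sqrt{18}\right)\right) \left(4 \left(\left(-4\right) 1 + 4 \left(- \frac{1}{3}\right)\right) - \frac{4}{5}\right) = \left(-25 + \left(3 + 3 \sqrt{2}\right)\right) \left(4 \left(-4 - \frac{4}{3}\right) - \frac{4}{5}\right) = \left(-22 + 3 \sqrt{2}\right) \left(4 \left(- \frac{16}{3}\right) - \frac{4}{5}\right) = \left(-22 + 3 \sqrt{2}\right) \left(- \frac{64}{3} - \frac{4}{5}\right) = \left(-22 + 3 \sqrt{2}\right) \left(- \frac{332}{15}\right) = \frac{7304}{15} - \frac{332 \sqrt{2}}{5}$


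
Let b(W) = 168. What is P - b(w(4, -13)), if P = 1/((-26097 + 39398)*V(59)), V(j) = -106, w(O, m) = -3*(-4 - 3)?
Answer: -236864209/1409906 ≈ -168.00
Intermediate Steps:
w(O, m) = 21 (w(O, m) = -3*(-7) = 21)
P = -1/1409906 (P = 1/((-26097 + 39398)*(-106)) = -1/106/13301 = (1/13301)*(-1/106) = -1/1409906 ≈ -7.0927e-7)
P - b(w(4, -13)) = -1/1409906 - 1*168 = -1/1409906 - 168 = -236864209/1409906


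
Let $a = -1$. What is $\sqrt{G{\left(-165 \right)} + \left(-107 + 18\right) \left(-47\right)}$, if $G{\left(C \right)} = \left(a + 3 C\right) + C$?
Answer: $\sqrt{3522} \approx 59.346$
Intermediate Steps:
$G{\left(C \right)} = -1 + 4 C$ ($G{\left(C \right)} = \left(-1 + 3 C\right) + C = -1 + 4 C$)
$\sqrt{G{\left(-165 \right)} + \left(-107 + 18\right) \left(-47\right)} = \sqrt{\left(-1 + 4 \left(-165\right)\right) + \left(-107 + 18\right) \left(-47\right)} = \sqrt{\left(-1 - 660\right) - -4183} = \sqrt{-661 + 4183} = \sqrt{3522}$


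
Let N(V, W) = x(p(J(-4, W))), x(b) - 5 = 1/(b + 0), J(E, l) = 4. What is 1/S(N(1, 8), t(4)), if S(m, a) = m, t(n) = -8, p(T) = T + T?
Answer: 8/41 ≈ 0.19512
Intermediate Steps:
p(T) = 2*T
x(b) = 5 + 1/b (x(b) = 5 + 1/(b + 0) = 5 + 1/b)
N(V, W) = 41/8 (N(V, W) = 5 + 1/(2*4) = 5 + 1/8 = 5 + ⅛ = 41/8)
1/S(N(1, 8), t(4)) = 1/(41/8) = 8/41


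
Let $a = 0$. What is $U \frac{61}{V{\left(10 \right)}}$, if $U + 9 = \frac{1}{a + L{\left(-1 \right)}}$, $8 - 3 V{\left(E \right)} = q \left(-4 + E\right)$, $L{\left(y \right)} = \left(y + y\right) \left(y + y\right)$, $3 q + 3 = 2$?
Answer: $- \frac{1281}{8} \approx -160.13$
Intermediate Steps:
$q = - \frac{1}{3}$ ($q = -1 + \frac{1}{3} \cdot 2 = -1 + \frac{2}{3} = - \frac{1}{3} \approx -0.33333$)
$L{\left(y \right)} = 4 y^{2}$ ($L{\left(y \right)} = 2 y 2 y = 4 y^{2}$)
$V{\left(E \right)} = \frac{20}{9} + \frac{E}{9}$ ($V{\left(E \right)} = \frac{8}{3} - \frac{\left(- \frac{1}{3}\right) \left(-4 + E\right)}{3} = \frac{8}{3} - \frac{\frac{4}{3} - \frac{E}{3}}{3} = \frac{8}{3} + \left(- \frac{4}{9} + \frac{E}{9}\right) = \frac{20}{9} + \frac{E}{9}$)
$U = - \frac{35}{4}$ ($U = -9 + \frac{1}{0 + 4 \left(-1\right)^{2}} = -9 + \frac{1}{0 + 4 \cdot 1} = -9 + \frac{1}{0 + 4} = -9 + \frac{1}{4} = - \frac{35}{4} \approx -8.75$)
$U \frac{61}{V{\left(10 \right)}} = - \frac{35 \frac{61}{\frac{20}{9} + \frac{1}{9} \cdot 10}}{4} = - \frac{35 \frac{61}{\frac{20}{9} + \frac{10}{9}}}{4} = - \frac{35 \frac{61}{\frac{10}{3}}}{4} = - \frac{35 \cdot 61 \cdot \frac{3}{10}}{4} = \left(- \frac{35}{4}\right) \frac{183}{10} = - \frac{1281}{8}$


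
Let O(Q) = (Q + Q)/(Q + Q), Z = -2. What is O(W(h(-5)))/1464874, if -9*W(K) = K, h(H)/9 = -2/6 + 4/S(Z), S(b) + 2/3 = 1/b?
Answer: 1/1464874 ≈ 6.8265e-7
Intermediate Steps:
S(b) = -2/3 + 1/b
h(H) = -237/7 (h(H) = 9*(-2/6 + 4/(-2/3 + 1/(-2))) = 9*(-2*1/6 + 4/(-2/3 - 1/2)) = 9*(-1/3 + 4/(-7/6)) = 9*(-1/3 + 4*(-6/7)) = 9*(-1/3 - 24/7) = 9*(-79/21) = -237/7)
W(K) = -K/9
O(Q) = 1 (O(Q) = (2*Q)/((2*Q)) = (2*Q)*(1/(2*Q)) = 1)
O(W(h(-5)))/1464874 = 1/1464874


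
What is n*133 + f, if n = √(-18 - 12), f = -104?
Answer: -104 + 133*I*√30 ≈ -104.0 + 728.47*I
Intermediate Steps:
n = I*√30 (n = √(-30) = I*√30 ≈ 5.4772*I)
n*133 + f = (I*√30)*133 - 104 = 133*I*√30 - 104 = -104 + 133*I*√30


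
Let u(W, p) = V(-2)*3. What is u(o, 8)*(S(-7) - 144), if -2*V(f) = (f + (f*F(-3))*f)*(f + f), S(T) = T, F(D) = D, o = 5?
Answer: 12684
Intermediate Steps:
V(f) = -f*(f - 3*f²) (V(f) = -(f + (f*(-3))*f)*(f + f)/2 = -(f + (-3*f)*f)*2*f/2 = -(f - 3*f²)*2*f/2 = -f*(f - 3*f²))
u(W, p) = -84 (u(W, p) = ((-2)²*(-1 + 3*(-2)))*3 = (4*(-1 - 6))*3 = (4*(-7))*3 = -28*3 = -84)
u(o, 8)*(S(-7) - 144) = -84*(-7 - 144) = -84*(-151) = 12684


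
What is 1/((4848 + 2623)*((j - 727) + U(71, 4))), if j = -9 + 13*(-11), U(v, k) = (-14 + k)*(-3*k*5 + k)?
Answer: -1/2383249 ≈ -4.1960e-7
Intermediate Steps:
U(v, k) = -14*k*(-14 + k) (U(v, k) = (-14 + k)*(-15*k + k) = (-14 + k)*(-14*k) = -14*k*(-14 + k))
j = -152 (j = -9 - 143 = -152)
1/((4848 + 2623)*((j - 727) + U(71, 4))) = 1/((4848 + 2623)*((-152 - 727) + 14*4*(14 - 1*4))) = 1/(7471*(-879 + 14*4*(14 - 4))) = 1/(7471*(-879 + 14*4*10)) = 1/(7471*(-879 + 560)) = 1/(7471*(-319)) = 1/(-2383249) = -1/2383249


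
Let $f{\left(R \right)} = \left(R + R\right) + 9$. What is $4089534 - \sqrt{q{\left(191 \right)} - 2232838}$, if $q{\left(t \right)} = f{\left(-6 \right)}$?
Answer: $4089534 - i \sqrt{2232841} \approx 4.0895 \cdot 10^{6} - 1494.3 i$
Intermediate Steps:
$f{\left(R \right)} = 9 + 2 R$ ($f{\left(R \right)} = 2 R + 9 = 9 + 2 R$)
$q{\left(t \right)} = -3$ ($q{\left(t \right)} = 9 + 2 \left(-6\right) = 9 - 12 = -3$)
$4089534 - \sqrt{q{\left(191 \right)} - 2232838} = 4089534 - \sqrt{-3 - 2232838} = 4089534 - \sqrt{-2232841} = 4089534 - i \sqrt{2232841}$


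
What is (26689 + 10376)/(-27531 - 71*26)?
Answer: -37065/29377 ≈ -1.2617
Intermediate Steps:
(26689 + 10376)/(-27531 - 71*26) = 37065/(-27531 - 1846) = 37065/(-29377) = 37065*(-1/29377) = -37065/29377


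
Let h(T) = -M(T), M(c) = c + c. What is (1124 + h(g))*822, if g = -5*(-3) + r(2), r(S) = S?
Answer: 895980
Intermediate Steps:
M(c) = 2*c
g = 17 (g = -5*(-3) + 2 = 15 + 2 = 17)
h(T) = -2*T
(1124 + h(g))*822 = (1124 - 2*17)*822 = (1124 - 34)*822 = 1090*822 = 895980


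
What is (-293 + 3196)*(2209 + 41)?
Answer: 6531750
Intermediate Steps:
(-293 + 3196)*(2209 + 41) = 2903*2250 = 6531750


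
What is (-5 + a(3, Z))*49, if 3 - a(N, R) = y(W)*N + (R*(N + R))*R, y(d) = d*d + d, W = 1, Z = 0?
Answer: -392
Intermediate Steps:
y(d) = d + d² (y(d) = d² + d = d + d²)
a(N, R) = 3 - 2*N - R²*(N + R) (a(N, R) = 3 - ((1*(1 + 1))*N + (R*(N + R))*R) = 3 - ((1*2)*N + R²*(N + R)) = 3 - (2*N + R²*(N + R)) = 3 + (-2*N - R²*(N + R)) = 3 - 2*N - R²*(N + R))
(-5 + a(3, Z))*49 = (-5 + (3 - 1*0³ - 2*3 - 1*3*0²))*49 = (-5 + (3 - 1*0 - 6 - 1*3*0))*49 = (-5 + (3 + 0 - 6 + 0))*49 = (-5 - 3)*49 = -8*49 = -392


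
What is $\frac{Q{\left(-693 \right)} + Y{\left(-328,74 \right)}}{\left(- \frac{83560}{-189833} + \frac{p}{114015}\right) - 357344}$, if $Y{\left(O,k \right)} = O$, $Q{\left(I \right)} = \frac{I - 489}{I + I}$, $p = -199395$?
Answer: $\frac{1416142274759}{1546862756967783} \approx 0.00091549$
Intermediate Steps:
$Q{\left(I \right)} = \frac{-489 + I}{2 I}$
$\frac{Q{\left(-693 \right)} + Y{\left(-328,74 \right)}}{\left(- \frac{83560}{-189833} + \frac{p}{114015}\right) - 357344} = \frac{\frac{-489 - 693}{2 \left(-693\right)} - 328}{\left(- \frac{83560}{-189833} - \frac{199395}{114015}\right) - 357344} = \frac{\frac{1}{2} \left(- \frac{1}{693}\right) \left(-1182\right) - 328}{\left(\left(-83560\right) \left(- \frac{1}{189833}\right) - \frac{13293}{7601}\right) - 357344} = \frac{\frac{197}{231} - 328}{\left(\frac{83560}{189833} - \frac{13293}{7601}\right) - 357344} = - \frac{75571}{231 \left(- \frac{1888310509}{1442920633} - 357344\right)} = - \frac{75571}{231 \left(- \frac{515620918989261}{1442920633}\right)} = \left(- \frac{75571}{231}\right) \left(- \frac{1442920633}{515620918989261}\right) = \frac{1416142274759}{1546862756967783}$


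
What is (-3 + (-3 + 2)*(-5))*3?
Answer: 6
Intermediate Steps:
(-3 + (-3 + 2)*(-5))*3 = (-3 - 1*(-5))*3 = (-3 + 5)*3 = 2*3 = 6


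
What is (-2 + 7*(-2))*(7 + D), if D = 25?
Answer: -512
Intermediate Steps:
(-2 + 7*(-2))*(7 + D) = (-2 + 7*(-2))*(7 + 25) = (-2 - 14)*32 = -16*32 = -512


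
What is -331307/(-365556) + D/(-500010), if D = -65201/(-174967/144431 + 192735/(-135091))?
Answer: 7997887261361683333/9333719089976160365 ≈ 0.85688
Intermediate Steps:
D = 1272158111337421/51473375782 (D = -65201/(-174967*1/144431 + 192735*(-1/135091)) = -65201/(-174967/144431 - 192735/135091) = -65201/(-51473375782/19511328221) = -65201*(-19511328221/51473375782) = 1272158111337421/51473375782 ≈ 24715.)
-331307/(-365556) + D/(-500010) = -331307/(-365556) + (1272158111337421/51473375782)/(-500010) = -331307*(-1/365556) + (1272158111337421/51473375782)*(-1/500010) = 331307/365556 - 181736873048203/3676743232108260 = 7997887261361683333/9333719089976160365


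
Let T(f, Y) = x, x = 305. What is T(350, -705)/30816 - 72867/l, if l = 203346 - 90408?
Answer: -368503897/580049568 ≈ -0.63530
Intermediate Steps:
T(f, Y) = 305
l = 112938
T(350, -705)/30816 - 72867/l = 305/30816 - 72867/112938 = 305*(1/30816) - 72867*1/112938 = 305/30816 - 24289/37646 = -368503897/580049568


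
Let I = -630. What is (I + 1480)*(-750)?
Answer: -637500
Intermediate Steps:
(I + 1480)*(-750) = (-630 + 1480)*(-750) = 850*(-750) = -637500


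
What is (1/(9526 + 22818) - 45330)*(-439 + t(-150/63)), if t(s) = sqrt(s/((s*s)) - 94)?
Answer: 643641394841/32344 - 1466153519*I*sqrt(9442)/323440 ≈ 1.99e+7 - 4.4047e+5*I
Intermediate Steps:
t(s) = sqrt(-94 + 1/s) (t(s) = sqrt(s/(s**2) - 94) = sqrt(s/s**2 - 94) = sqrt(1/s - 94) = sqrt(-94 + 1/s))
(1/(9526 + 22818) - 45330)*(-439 + t(-150/63)) = (1/(9526 + 22818) - 45330)*(-439 + sqrt(-94 + 1/(-150/63))) = (1/32344 - 45330)*(-439 + sqrt(-94 + 1/(-150*1/63))) = (1/32344 - 45330)*(-439 + sqrt(-94 + 1/(-50/21))) = -1466153519*(-439 + sqrt(-94 - 21/50))/32344 = -1466153519*(-439 + sqrt(-4721/50))/32344 = -1466153519*(-439 + I*sqrt(9442)/10)/32344 = 643641394841/32344 - 1466153519*I*sqrt(9442)/323440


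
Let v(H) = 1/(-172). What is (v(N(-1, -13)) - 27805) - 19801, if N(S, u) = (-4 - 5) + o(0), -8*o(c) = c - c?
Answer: -8188233/172 ≈ -47606.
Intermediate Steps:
o(c) = 0 (o(c) = -(c - c)/8 = -⅛*0 = 0)
N(S, u) = -9 (N(S, u) = (-4 - 5) + 0 = -9 + 0 = -9)
v(H) = -1/172
(v(N(-1, -13)) - 27805) - 19801 = (-1/172 - 27805) - 19801 = -4782461/172 - 19801 = -8188233/172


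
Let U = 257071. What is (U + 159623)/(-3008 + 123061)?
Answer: 416694/120053 ≈ 3.4709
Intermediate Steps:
(U + 159623)/(-3008 + 123061) = (257071 + 159623)/(-3008 + 123061) = 416694/120053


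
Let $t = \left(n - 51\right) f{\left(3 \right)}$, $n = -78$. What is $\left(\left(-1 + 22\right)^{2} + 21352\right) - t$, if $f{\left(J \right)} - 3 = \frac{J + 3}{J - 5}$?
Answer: $21793$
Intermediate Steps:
$f{\left(J \right)} = 3 + \frac{3 + J}{-5 + J}$ ($f{\left(J \right)} = 3 + \frac{J + 3}{J - 5} = 3 + \frac{3 + J}{-5 + J}$)
$t = 0$ ($t = \left(-78 - 51\right) \frac{4 \left(-3 + 3\right)}{-5 + 3} = - 129 \cdot 4 \frac{1}{-2} \cdot 0 = - 129 \cdot 4 \left(- \frac{1}{2}\right) 0 = \left(-129\right) 0 = 0$)
$\left(\left(-1 + 22\right)^{2} + 21352\right) - t = \left(\left(-1 + 22\right)^{2} + 21352\right) - 0 = \left(21^{2} + 21352\right) + 0 = \left(441 + 21352\right) + 0 = 21793 + 0 = 21793$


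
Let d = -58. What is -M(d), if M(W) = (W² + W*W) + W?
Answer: -6670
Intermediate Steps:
M(W) = W + 2*W² (M(W) = (W² + W²) + W = 2*W² + W = W + 2*W²)
-M(d) = -(-58)*(1 + 2*(-58)) = -(-58)*(1 - 116) = -(-58)*(-115) = -1*6670 = -6670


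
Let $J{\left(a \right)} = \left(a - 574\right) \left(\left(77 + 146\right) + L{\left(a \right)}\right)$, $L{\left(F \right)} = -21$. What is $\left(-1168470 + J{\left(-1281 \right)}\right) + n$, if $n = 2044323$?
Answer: $501143$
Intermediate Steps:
$J{\left(a \right)} = -115948 + 202 a$ ($J{\left(a \right)} = \left(a - 574\right) \left(\left(77 + 146\right) - 21\right) = \left(-574 + a\right) \left(223 - 21\right) = \left(-574 + a\right) 202 = -115948 + 202 a$)
$\left(-1168470 + J{\left(-1281 \right)}\right) + n = \left(-1168470 + \left(-115948 + 202 \left(-1281\right)\right)\right) + 2044323 = \left(-1168470 - 374710\right) + 2044323 = -1543180 + 2044323 = 501143$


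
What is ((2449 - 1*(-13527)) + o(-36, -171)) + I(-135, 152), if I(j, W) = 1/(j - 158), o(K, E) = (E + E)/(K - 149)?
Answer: 866079101/54205 ≈ 15978.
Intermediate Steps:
o(K, E) = 2*E/(-149 + K) (o(K, E) = (2*E)/(-149 + K) = 2*E/(-149 + K))
I(j, W) = 1/(-158 + j)
((2449 - 1*(-13527)) + o(-36, -171)) + I(-135, 152) = ((2449 - 1*(-13527)) + 2*(-171)/(-149 - 36)) + 1/(-158 - 135) = ((2449 + 13527) + 2*(-171)/(-185)) + 1/(-293) = (15976 + 2*(-171)*(-1/185)) - 1/293 = (15976 + 342/185) - 1/293 = 2955902/185 - 1/293 = 866079101/54205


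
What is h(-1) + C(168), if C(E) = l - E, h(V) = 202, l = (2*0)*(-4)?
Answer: 34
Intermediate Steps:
l = 0 (l = 0*(-4) = 0)
C(E) = -E (C(E) = 0 - E = -E)
h(-1) + C(168) = 202 - 1*168 = 202 - 168 = 34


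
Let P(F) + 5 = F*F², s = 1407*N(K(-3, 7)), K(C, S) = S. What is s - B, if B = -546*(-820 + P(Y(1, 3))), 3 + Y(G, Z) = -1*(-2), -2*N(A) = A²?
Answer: -970935/2 ≈ -4.8547e+5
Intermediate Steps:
N(A) = -A²/2
Y(G, Z) = -1 (Y(G, Z) = -3 - 1*(-2) = -3 + 2 = -1)
s = -68943/2 (s = 1407*(-½*7²) = 1407*(-½*49) = 1407*(-49/2) = -68943/2 ≈ -34472.)
P(F) = -5 + F³ (P(F) = -5 + F*F² = -5 + F³)
B = 450996 (B = -546*(-820 + (-5 + (-1)³)) = -546*(-820 + (-5 - 1)) = -546*(-820 - 6) = -546*(-826) = 450996)
s - B = -68943/2 - 1*450996 = -68943/2 - 450996 = -970935/2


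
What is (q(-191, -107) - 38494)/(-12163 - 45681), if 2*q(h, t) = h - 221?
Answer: 9675/14461 ≈ 0.66904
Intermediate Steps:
q(h, t) = -221/2 + h/2 (q(h, t) = (h - 221)/2 = (-221 + h)/2 = -221/2 + h/2)
(q(-191, -107) - 38494)/(-12163 - 45681) = ((-221/2 + (½)*(-191)) - 38494)/(-12163 - 45681) = ((-221/2 - 191/2) - 38494)/(-57844) = (-206 - 38494)*(-1/57844) = -38700*(-1/57844) = 9675/14461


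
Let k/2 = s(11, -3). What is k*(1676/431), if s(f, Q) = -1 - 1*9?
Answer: -33520/431 ≈ -77.773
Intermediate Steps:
s(f, Q) = -10 (s(f, Q) = -1 - 9 = -10)
k = -20 (k = 2*(-10) = -20)
k*(1676/431) = -33520/431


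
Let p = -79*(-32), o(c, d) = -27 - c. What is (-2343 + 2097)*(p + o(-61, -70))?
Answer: -630252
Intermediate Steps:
p = 2528 (p = -1*(-2528) = 2528)
(-2343 + 2097)*(p + o(-61, -70)) = (-2343 + 2097)*(2528 + (-27 - 1*(-61))) = -246*(2528 + (-27 + 61)) = -246*(2528 + 34) = -246*2562 = -630252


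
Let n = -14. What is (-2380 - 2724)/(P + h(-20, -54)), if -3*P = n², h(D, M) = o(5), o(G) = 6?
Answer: 7656/89 ≈ 86.022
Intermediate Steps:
h(D, M) = 6
P = -196/3 (P = -⅓*(-14)² = -⅓*196 = -196/3 ≈ -65.333)
(-2380 - 2724)/(P + h(-20, -54)) = (-2380 - 2724)/(-196/3 + 6) = -5104/(-178/3) = -5104*(-3/178) = 7656/89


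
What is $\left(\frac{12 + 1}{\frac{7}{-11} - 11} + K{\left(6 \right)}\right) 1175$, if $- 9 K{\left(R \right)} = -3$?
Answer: $- \frac{353675}{384} \approx -921.03$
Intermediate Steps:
$K{\left(R \right)} = \frac{1}{3}$ ($K{\left(R \right)} = \left(- \frac{1}{9}\right) \left(-3\right) = \frac{1}{3}$)
$\left(\frac{12 + 1}{\frac{7}{-11} - 11} + K{\left(6 \right)}\right) 1175 = \left(\frac{12 + 1}{\frac{7}{-11} - 11} + \frac{1}{3}\right) 1175 = \left(\frac{13}{7 \left(- \frac{1}{11}\right) - 11} + \frac{1}{3}\right) 1175 = \left(\frac{13}{- \frac{7}{11} - 11} + \frac{1}{3}\right) 1175 = \left(\frac{13}{- \frac{128}{11}} + \frac{1}{3}\right) 1175 = \left(13 \left(- \frac{11}{128}\right) + \frac{1}{3}\right) 1175 = \left(- \frac{143}{128} + \frac{1}{3}\right) 1175 = \left(- \frac{301}{384}\right) 1175 = - \frac{353675}{384}$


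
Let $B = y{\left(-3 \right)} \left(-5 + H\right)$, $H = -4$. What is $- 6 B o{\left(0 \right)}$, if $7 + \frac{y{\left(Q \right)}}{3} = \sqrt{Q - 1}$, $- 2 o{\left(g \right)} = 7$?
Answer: $3969 - 1134 i \approx 3969.0 - 1134.0 i$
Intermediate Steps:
$o{\left(g \right)} = - \frac{7}{2}$ ($o{\left(g \right)} = \left(- \frac{1}{2}\right) 7 = - \frac{7}{2}$)
$y{\left(Q \right)} = -21 + 3 \sqrt{-1 + Q}$ ($y{\left(Q \right)} = -21 + 3 \sqrt{Q - 1} = -21 + 3 \sqrt{-1 + Q}$)
$B = 189 - 54 i$ ($B = \left(-21 + 3 \sqrt{-1 - 3}\right) \left(-5 - 4\right) = \left(-21 + 3 \sqrt{-4}\right) \left(-9\right) = \left(-21 + 3 \cdot 2 i\right) \left(-9\right) = \left(-21 + 6 i\right) \left(-9\right) = 189 - 54 i \approx 189.0 - 54.0 i$)
$- 6 B o{\left(0 \right)} = - 6 \left(189 - 54 i\right) \left(- \frac{7}{2}\right) = \left(-1134 + 324 i\right) \left(- \frac{7}{2}\right) = 3969 - 1134 i$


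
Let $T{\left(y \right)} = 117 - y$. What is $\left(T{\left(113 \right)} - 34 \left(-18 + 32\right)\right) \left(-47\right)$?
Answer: $22184$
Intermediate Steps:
$\left(T{\left(113 \right)} - 34 \left(-18 + 32\right)\right) \left(-47\right) = \left(\left(117 - 113\right) - 34 \left(-18 + 32\right)\right) \left(-47\right) = \left(\left(117 - 113\right) - 34 \cdot 14\right) \left(-47\right) = \left(4 - 476\right) \left(-47\right) = \left(-472\right) \left(-47\right) = 22184$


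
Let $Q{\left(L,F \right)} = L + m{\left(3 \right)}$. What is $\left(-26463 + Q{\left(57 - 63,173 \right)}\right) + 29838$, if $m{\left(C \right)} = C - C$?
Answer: $3369$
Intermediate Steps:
$m{\left(C \right)} = 0$
$Q{\left(L,F \right)} = L$ ($Q{\left(L,F \right)} = L + 0 = L$)
$\left(-26463 + Q{\left(57 - 63,173 \right)}\right) + 29838 = \left(-26463 + \left(57 - 63\right)\right) + 29838 = \left(-26463 - 6\right) + 29838 = -26469 + 29838 = 3369$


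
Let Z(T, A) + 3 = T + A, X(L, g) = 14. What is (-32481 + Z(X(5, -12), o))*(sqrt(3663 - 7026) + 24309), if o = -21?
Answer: -789823719 - 32491*I*sqrt(3363) ≈ -7.8982e+8 - 1.8842e+6*I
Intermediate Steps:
Z(T, A) = -3 + A + T (Z(T, A) = -3 + (T + A) = -3 + (A + T) = -3 + A + T)
(-32481 + Z(X(5, -12), o))*(sqrt(3663 - 7026) + 24309) = (-32481 + (-3 - 21 + 14))*(sqrt(3663 - 7026) + 24309) = (-32481 - 10)*(sqrt(-3363) + 24309) = -32491*(I*sqrt(3363) + 24309) = -32491*(24309 + I*sqrt(3363)) = -789823719 - 32491*I*sqrt(3363)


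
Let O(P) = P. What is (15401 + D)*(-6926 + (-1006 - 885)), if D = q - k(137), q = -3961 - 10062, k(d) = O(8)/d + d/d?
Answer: -1663247697/137 ≈ -1.2140e+7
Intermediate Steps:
k(d) = 1 + 8/d (k(d) = 8/d + d/d = 8/d + 1 = 1 + 8/d)
q = -14023
D = -1921296/137 (D = -14023 - (8 + 137)/137 = -14023 - 145/137 = -1921296/137 ≈ -14024.)
(15401 + D)*(-6926 + (-1006 - 885)) = (15401 - 1921296/137)*(-6926 + (-1006 - 885)) = 188641*(-6926 - 1891)/137 = (188641/137)*(-8817) = -1663247697/137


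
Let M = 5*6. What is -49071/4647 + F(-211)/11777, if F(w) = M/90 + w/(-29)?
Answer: -16758340405/1587103851 ≈ -10.559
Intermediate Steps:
M = 30
F(w) = ⅓ - w/29 (F(w) = 30/90 + w/(-29) = 30*(1/90) + w*(-1/29) = ⅓ - w/29)
-49071/4647 + F(-211)/11777 = -49071/4647 + (⅓ - 1/29*(-211))/11777 = -49071*1/4647 + (⅓ + 211/29)*(1/11777) = -16357/1549 + (662/87)*(1/11777) = -16357/1549 + 662/1024599 = -16758340405/1587103851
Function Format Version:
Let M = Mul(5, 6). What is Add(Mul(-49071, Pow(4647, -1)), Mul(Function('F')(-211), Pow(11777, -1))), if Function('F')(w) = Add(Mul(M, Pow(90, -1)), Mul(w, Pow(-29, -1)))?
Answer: Rational(-16758340405, 1587103851) ≈ -10.559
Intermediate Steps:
M = 30
Function('F')(w) = Add(Rational(1, 3), Mul(Rational(-1, 29), w)) (Function('F')(w) = Add(Mul(30, Pow(90, -1)), Mul(w, Pow(-29, -1))) = Add(Mul(30, Rational(1, 90)), Mul(w, Rational(-1, 29))) = Add(Rational(1, 3), Mul(Rational(-1, 29), w)))
Add(Mul(-49071, Pow(4647, -1)), Mul(Function('F')(-211), Pow(11777, -1))) = Add(Mul(-49071, Pow(4647, -1)), Mul(Add(Rational(1, 3), Mul(Rational(-1, 29), -211)), Pow(11777, -1))) = Add(Mul(-49071, Rational(1, 4647)), Mul(Add(Rational(1, 3), Rational(211, 29)), Rational(1, 11777))) = Add(Rational(-16357, 1549), Mul(Rational(662, 87), Rational(1, 11777))) = Add(Rational(-16357, 1549), Rational(662, 1024599)) = Rational(-16758340405, 1587103851)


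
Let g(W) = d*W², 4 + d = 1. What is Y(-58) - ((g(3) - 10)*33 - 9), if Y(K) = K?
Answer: 1172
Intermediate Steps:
d = -3 (d = -4 + 1 = -3)
g(W) = -3*W²
Y(-58) - ((g(3) - 10)*33 - 9) = -58 - ((-3*3² - 10)*33 - 9) = -58 - ((-3*9 - 10)*33 - 9) = -58 - ((-27 - 10)*33 - 9) = -58 - (-37*33 - 9) = -58 - (-1221 - 9) = -58 - 1*(-1230) = -58 + 1230 = 1172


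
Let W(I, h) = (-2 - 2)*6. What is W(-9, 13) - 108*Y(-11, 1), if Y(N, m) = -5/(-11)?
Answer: -804/11 ≈ -73.091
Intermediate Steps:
Y(N, m) = 5/11 (Y(N, m) = -5*(-1/11) = 5/11)
W(I, h) = -24 (W(I, h) = -4*6 = -24)
W(-9, 13) - 108*Y(-11, 1) = -24 - 108*5/11 = -24 - 540/11 = -804/11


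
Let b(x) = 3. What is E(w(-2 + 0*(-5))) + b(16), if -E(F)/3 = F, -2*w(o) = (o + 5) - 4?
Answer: 3/2 ≈ 1.5000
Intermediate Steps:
w(o) = -½ - o/2 (w(o) = -((o + 5) - 4)/2 = -((5 + o) - 4)/2 = -(1 + o)/2 = -½ - o/2)
E(F) = -3*F
E(w(-2 + 0*(-5))) + b(16) = -3*(-½ - (-2 + 0*(-5))/2) + 3 = -3*(-½ - (-2 + 0)/2) + 3 = -3*(-½ - ½*(-2)) + 3 = -3*(-½ + 1) + 3 = -3*½ + 3 = -3/2 + 3 = 3/2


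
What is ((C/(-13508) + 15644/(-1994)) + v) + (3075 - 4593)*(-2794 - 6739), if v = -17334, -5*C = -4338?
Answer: 486638898462967/33668690 ≈ 1.4454e+7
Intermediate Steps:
C = 4338/5 (C = -1/5*(-4338) = 4338/5 ≈ 867.60)
((C/(-13508) + 15644/(-1994)) + v) + (3075 - 4593)*(-2794 - 6739) = (((4338/5)/(-13508) + 15644/(-1994)) - 17334) + (3075 - 4593)*(-2794 - 6739) = (((4338/5)*(-1/13508) + 15644*(-1/1994)) - 17334) - 1518*(-9533) = ((-2169/33770 - 7822/997) - 17334) + 14471094 = (-266311433/33668690 - 17334) + 14471094 = -583879383893/33668690 + 14471094 = 486638898462967/33668690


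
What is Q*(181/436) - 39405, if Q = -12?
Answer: -4295688/109 ≈ -39410.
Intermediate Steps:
Q*(181/436) - 39405 = -2172/436 - 39405 = -12*181/436 - 39405 = -543/109 - 39405 = -4295688/109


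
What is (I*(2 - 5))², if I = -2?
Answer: 36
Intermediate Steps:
(I*(2 - 5))² = (-2*(2 - 5))² = (-2*(-3))² = 6² = 36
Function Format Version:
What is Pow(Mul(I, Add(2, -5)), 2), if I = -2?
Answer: 36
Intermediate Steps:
Pow(Mul(I, Add(2, -5)), 2) = Pow(Mul(-2, Add(2, -5)), 2) = Pow(Mul(-2, -3), 2) = Pow(6, 2) = 36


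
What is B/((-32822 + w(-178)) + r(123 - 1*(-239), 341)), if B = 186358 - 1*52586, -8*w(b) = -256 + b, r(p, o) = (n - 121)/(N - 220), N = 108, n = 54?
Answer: -14982464/3669921 ≈ -4.0825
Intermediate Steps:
r(p, o) = 67/112 (r(p, o) = (54 - 121)/(108 - 220) = -67/(-112) = -67*(-1/112) = 67/112)
w(b) = 32 - b/8 (w(b) = -(-256 + b)/8 = 32 - b/8)
B = 133772 (B = 186358 - 52586 = 133772)
B/((-32822 + w(-178)) + r(123 - 1*(-239), 341)) = 133772/((-32822 + (32 - ⅛*(-178))) + 67/112) = 133772/((-32822 + (32 + 89/4)) + 67/112) = 133772/((-32822 + 217/4) + 67/112) = 133772/(-131071/4 + 67/112) = 133772/(-3669921/112) = 133772*(-112/3669921) = -14982464/3669921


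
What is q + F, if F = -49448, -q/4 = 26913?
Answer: -157100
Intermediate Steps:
q = -107652 (q = -4*26913 = -107652)
q + F = -107652 - 49448 = -157100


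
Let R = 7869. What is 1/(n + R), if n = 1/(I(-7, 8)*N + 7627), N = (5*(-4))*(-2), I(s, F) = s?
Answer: 7347/57813544 ≈ 0.00012708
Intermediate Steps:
N = 40 (N = -20*(-2) = 40)
n = 1/7347 (n = 1/(-7*40 + 7627) = 1/(-280 + 7627) = 1/7347 ≈ 0.00013611)
1/(n + R) = 1/(1/7347 + 7869) = 1/(57813544/7347) = 7347/57813544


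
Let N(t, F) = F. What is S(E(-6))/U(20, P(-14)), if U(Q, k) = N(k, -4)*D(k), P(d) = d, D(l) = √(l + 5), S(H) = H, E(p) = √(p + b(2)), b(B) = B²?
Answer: -√2/12 ≈ -0.11785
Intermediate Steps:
E(p) = √(4 + p) (E(p) = √(p + 2²) = √(p + 4) = √(4 + p))
D(l) = √(5 + l)
U(Q, k) = -4*√(5 + k)
S(E(-6))/U(20, P(-14)) = √(4 - 6)/((-4*√(5 - 14))) = √(-2)/((-12*I)) = (I*√2)/((-12*I)) = (I*√2)*(I/12) = -√2/12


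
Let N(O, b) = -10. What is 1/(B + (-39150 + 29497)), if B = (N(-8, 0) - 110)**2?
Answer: 1/4747 ≈ 0.00021066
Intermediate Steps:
B = 14400 (B = (-10 - 110)**2 = (-120)**2 = 14400)
1/(B + (-39150 + 29497)) = 1/(14400 + (-39150 + 29497)) = 1/(14400 - 9653) = 1/4747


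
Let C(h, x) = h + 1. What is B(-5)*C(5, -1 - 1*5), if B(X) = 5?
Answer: 30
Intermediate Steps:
C(h, x) = 1 + h
B(-5)*C(5, -1 - 1*5) = 5*(1 + 5) = 5*6 = 30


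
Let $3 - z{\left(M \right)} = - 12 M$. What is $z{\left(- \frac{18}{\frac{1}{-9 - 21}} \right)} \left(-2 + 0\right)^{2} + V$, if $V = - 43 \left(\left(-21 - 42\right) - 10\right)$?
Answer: $29071$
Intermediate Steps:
$z{\left(M \right)} = 3 + 12 M$ ($z{\left(M \right)} = 3 - - 12 M = 3 + 12 M$)
$V = 3139$ ($V = - 43 \left(-63 - 10\right) = \left(-43\right) \left(-73\right) = 3139$)
$z{\left(- \frac{18}{\frac{1}{-9 - 21}} \right)} \left(-2 + 0\right)^{2} + V = \left(3 + 12 \left(- \frac{18}{\frac{1}{-9 - 21}}\right)\right) \left(-2 + 0\right)^{2} + 3139 = \left(3 + 12 \left(- \frac{18}{\frac{1}{-30}}\right)\right) \left(-2\right)^{2} + 3139 = \left(3 + 12 \left(- \frac{18}{- \frac{1}{30}}\right)\right) 4 + 3139 = \left(3 + 12 \left(\left(-18\right) \left(-30\right)\right)\right) 4 + 3139 = \left(3 + 12 \cdot 540\right) 4 + 3139 = \left(3 + 6480\right) 4 + 3139 = 6483 \cdot 4 + 3139 = 25932 + 3139 = 29071$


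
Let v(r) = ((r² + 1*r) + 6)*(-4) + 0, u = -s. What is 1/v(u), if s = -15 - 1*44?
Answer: -1/14184 ≈ -7.0502e-5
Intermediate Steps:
s = -59 (s = -15 - 44 = -59)
u = 59 (u = -1*(-59) = 59)
v(r) = -24 - 4*r - 4*r² (v(r) = ((r² + r) + 6)*(-4) + 0 = ((r + r²) + 6)*(-4) + 0 = (6 + r + r²)*(-4) + 0 = (-24 - 4*r - 4*r²) + 0 = -24 - 4*r - 4*r²)
1/v(u) = 1/(-24 - 4*59 - 4*59²) = 1/(-24 - 236 - 4*3481) = 1/(-24 - 236 - 13924) = 1/(-14184) = -1/14184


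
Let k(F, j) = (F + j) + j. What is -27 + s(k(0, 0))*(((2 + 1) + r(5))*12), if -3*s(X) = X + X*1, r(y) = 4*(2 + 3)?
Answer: -27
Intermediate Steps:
k(F, j) = F + 2*j
r(y) = 20 (r(y) = 4*5 = 20)
s(X) = -2*X/3 (s(X) = -(X + X*1)/3 = -(X + X)/3 = -2*X/3)
-27 + s(k(0, 0))*(((2 + 1) + r(5))*12) = -27 + (-2*(0 + 2*0)/3)*(((2 + 1) + 20)*12) = -27 + (-2*(0 + 0)/3)*((3 + 20)*12) = -27 + (-⅔*0)*(23*12) = -27 + 0*276 = -27 + 0 = -27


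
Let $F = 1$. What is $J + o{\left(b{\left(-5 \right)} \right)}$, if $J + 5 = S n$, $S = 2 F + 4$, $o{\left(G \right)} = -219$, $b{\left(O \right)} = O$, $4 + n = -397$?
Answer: $-2630$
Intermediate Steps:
$n = -401$ ($n = -4 - 397 = -401$)
$S = 6$ ($S = 2 \cdot 1 + 4 = 2 + 4 = 6$)
$J = -2411$ ($J = -5 + 6 \left(-401\right) = -5 - 2406 = -2411$)
$J + o{\left(b{\left(-5 \right)} \right)} = -2411 - 219 = -2630$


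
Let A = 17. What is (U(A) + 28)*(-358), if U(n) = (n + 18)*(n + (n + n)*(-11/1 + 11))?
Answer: -223034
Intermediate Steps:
U(n) = n*(18 + n) (U(n) = (18 + n)*(n + (2*n)*(-11*1 + 11)) = (18 + n)*(n + (2*n)*(-11 + 11)) = (18 + n)*(n + (2*n)*0) = (18 + n)*(n + 0) = (18 + n)*n = n*(18 + n))
(U(A) + 28)*(-358) = (17*(18 + 17) + 28)*(-358) = (17*35 + 28)*(-358) = (595 + 28)*(-358) = 623*(-358) = -223034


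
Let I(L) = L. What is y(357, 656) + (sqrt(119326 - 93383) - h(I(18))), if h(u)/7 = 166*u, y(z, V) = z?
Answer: -20559 + sqrt(25943) ≈ -20398.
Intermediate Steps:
h(u) = 1162*u (h(u) = 7*(166*u) = 1162*u)
y(357, 656) + (sqrt(119326 - 93383) - h(I(18))) = 357 + (sqrt(119326 - 93383) - 1162*18) = 357 + (sqrt(25943) - 1*20916) = 357 + (sqrt(25943) - 20916) = 357 + (-20916 + sqrt(25943)) = -20559 + sqrt(25943)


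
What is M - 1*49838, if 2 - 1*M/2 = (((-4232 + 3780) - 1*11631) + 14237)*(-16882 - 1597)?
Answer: 79557698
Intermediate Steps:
M = 79607536 (M = 4 - 2*(((-4232 + 3780) - 1*11631) + 14237)*(-16882 - 1597) = 4 - 2*((-452 - 11631) + 14237)*(-18479) = 4 - 2*(-12083 + 14237)*(-18479) = 4 - 4308*(-18479) = 4 - 2*(-39803766) = 4 + 79607532 = 79607536)
M - 1*49838 = 79607536 - 1*49838 = 79607536 - 49838 = 79557698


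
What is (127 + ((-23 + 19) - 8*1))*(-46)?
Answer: -5290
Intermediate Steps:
(127 + ((-23 + 19) - 8*1))*(-46) = (127 + (-4 - 8))*(-46) = (127 - 12)*(-46) = 115*(-46) = -5290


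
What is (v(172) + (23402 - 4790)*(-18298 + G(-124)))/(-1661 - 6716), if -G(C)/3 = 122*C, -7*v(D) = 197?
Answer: -3528872227/58639 ≈ -60180.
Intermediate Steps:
v(D) = -197/7 (v(D) = -⅐*197 = -197/7)
G(C) = -366*C
(v(172) + (23402 - 4790)*(-18298 + G(-124)))/(-1661 - 6716) = (-197/7 + (23402 - 4790)*(-18298 - 366*(-124)))/(-1661 - 6716) = (-197/7 + 18612*(-18298 + 45384))/(-8377) = (-197/7 + 18612*27086)*(-1/8377) = (-197/7 + 504124632)*(-1/8377) = (3528872227/7)*(-1/8377) = -3528872227/58639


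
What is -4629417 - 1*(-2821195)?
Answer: -1808222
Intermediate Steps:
-4629417 - 1*(-2821195) = -4629417 + 2821195 = -1808222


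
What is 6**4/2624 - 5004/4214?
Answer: -239661/345548 ≈ -0.69357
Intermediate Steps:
6**4/2624 - 5004/4214 = 1296*(1/2624) - 5004*1/4214 = 81/164 - 2502/2107 = -239661/345548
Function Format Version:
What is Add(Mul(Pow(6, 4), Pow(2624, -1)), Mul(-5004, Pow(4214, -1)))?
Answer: Rational(-239661, 345548) ≈ -0.69357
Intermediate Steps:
Add(Mul(Pow(6, 4), Pow(2624, -1)), Mul(-5004, Pow(4214, -1))) = Add(Mul(1296, Rational(1, 2624)), Mul(-5004, Rational(1, 4214))) = Add(Rational(81, 164), Rational(-2502, 2107)) = Rational(-239661, 345548)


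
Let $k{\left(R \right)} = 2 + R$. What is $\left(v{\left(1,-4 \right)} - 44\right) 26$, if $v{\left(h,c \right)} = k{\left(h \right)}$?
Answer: $-1066$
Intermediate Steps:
$v{\left(h,c \right)} = 2 + h$
$\left(v{\left(1,-4 \right)} - 44\right) 26 = \left(\left(2 + 1\right) - 44\right) 26 = \left(3 - 44\right) 26 = \left(-41\right) 26 = -1066$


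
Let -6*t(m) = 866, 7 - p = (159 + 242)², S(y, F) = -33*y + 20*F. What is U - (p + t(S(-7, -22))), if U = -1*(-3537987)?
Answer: 11096776/3 ≈ 3.6989e+6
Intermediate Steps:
p = -160794 (p = 7 - (159 + 242)² = 7 - 1*401² = 7 - 1*160801 = 7 - 160801 = -160794)
t(m) = -433/3 (t(m) = -⅙*866 = -433/3)
U = 3537987
U - (p + t(S(-7, -22))) = 3537987 - (-160794 - 433/3) = 3537987 - 1*(-482815/3) = 3537987 + 482815/3 = 11096776/3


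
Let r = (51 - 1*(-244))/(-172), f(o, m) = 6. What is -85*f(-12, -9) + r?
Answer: -88015/172 ≈ -511.71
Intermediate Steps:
r = -295/172 (r = (51 + 244)*(-1/172) = 295*(-1/172) = -295/172 ≈ -1.7151)
-85*f(-12, -9) + r = -85*6 - 295/172 = -510 - 295/172 = -88015/172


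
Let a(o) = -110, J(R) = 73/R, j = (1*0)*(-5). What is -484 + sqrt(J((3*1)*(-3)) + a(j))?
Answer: -484 + I*sqrt(1063)/3 ≈ -484.0 + 10.868*I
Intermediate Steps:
j = 0 (j = 0*(-5) = 0)
-484 + sqrt(J((3*1)*(-3)) + a(j)) = -484 + sqrt(73/(((3*1)*(-3))) - 110) = -484 + sqrt(73/((3*(-3))) - 110) = -484 + sqrt(73/(-9) - 110) = -484 + sqrt(73*(-1/9) - 110) = -484 + sqrt(-73/9 - 110) = -484 + sqrt(-1063/9) = -484 + I*sqrt(1063)/3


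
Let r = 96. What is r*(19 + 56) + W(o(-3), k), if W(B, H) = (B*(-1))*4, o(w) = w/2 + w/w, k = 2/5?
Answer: 7202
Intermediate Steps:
k = ⅖ (k = 2*(⅕) = ⅖ ≈ 0.40000)
o(w) = 1 + w/2 (o(w) = w*(½) + 1 = w/2 + 1 = 1 + w/2)
W(B, H) = -4*B (W(B, H) = -B*4 = -4*B)
r*(19 + 56) + W(o(-3), k) = 96*(19 + 56) - 4*(1 + (½)*(-3)) = 96*75 - 4*(1 - 3/2) = 7200 - 4*(-½) = 7200 + 2 = 7202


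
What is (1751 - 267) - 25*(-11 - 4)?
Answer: 1859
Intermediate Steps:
(1751 - 267) - 25*(-11 - 4) = 1484 - 25*(-15) = 1484 + 375 = 1859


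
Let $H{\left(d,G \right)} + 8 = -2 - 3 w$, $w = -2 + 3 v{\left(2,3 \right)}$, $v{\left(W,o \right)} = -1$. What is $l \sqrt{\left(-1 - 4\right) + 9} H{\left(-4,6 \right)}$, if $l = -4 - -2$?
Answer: $-20$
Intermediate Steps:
$w = -5$ ($w = -2 + 3 \left(-1\right) = -2 - 3 = -5$)
$l = -2$ ($l = -4 + 2 = -2$)
$H{\left(d,G \right)} = 5$ ($H{\left(d,G \right)} = -8 - \left(2 + 3 \left(-5\right)\right) = -8 - -13 = -8 + \left(-2 + 15\right) = -8 + 13 = 5$)
$l \sqrt{\left(-1 - 4\right) + 9} H{\left(-4,6 \right)} = - 2 \sqrt{\left(-1 - 4\right) + 9} \cdot 5 = - 2 \sqrt{-5 + 9} \cdot 5 = - 2 \sqrt{4} \cdot 5 = \left(-2\right) 2 \cdot 5 = \left(-4\right) 5 = -20$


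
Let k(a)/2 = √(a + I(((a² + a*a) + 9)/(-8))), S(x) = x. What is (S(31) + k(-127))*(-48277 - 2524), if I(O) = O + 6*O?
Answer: -1574831 - 50801*I*√453770/2 ≈ -1.5748e+6 - 1.711e+7*I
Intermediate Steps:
I(O) = 7*O
k(a) = 2*√(-63/8 + a - 7*a²/4) (k(a) = 2*√(a + 7*(((a² + a*a) + 9)/(-8))) = 2*√(a + 7*(((a² + a²) + 9)*(-⅛))) = 2*√(a + 7*((2*a² + 9)*(-⅛))) = 2*√(a + 7*((9 + 2*a²)*(-⅛))) = 2*√(a + 7*(-9/8 - a²/4)) = 2*√(a + (-63/8 - 7*a²/4)) = 2*√(-63/8 + a - 7*a²/4))
(S(31) + k(-127))*(-48277 - 2524) = (31 + √(-126 - 28*(-127)² + 16*(-127))/2)*(-48277 - 2524) = (31 + √(-126 - 28*16129 - 2032)/2)*(-50801) = (31 + √(-126 - 451612 - 2032)/2)*(-50801) = (31 + √(-453770)/2)*(-50801) = (31 + (I*√453770)/2)*(-50801) = (31 + I*√453770/2)*(-50801) = -1574831 - 50801*I*√453770/2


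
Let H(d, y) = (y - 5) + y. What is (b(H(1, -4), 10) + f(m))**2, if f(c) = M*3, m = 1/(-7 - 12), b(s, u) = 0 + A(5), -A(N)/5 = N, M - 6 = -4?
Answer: 361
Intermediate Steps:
M = 2 (M = 6 - 4 = 2)
A(N) = -5*N
H(d, y) = -5 + 2*y (H(d, y) = (-5 + y) + y = -5 + 2*y)
b(s, u) = -25 (b(s, u) = 0 - 5*5 = 0 - 25 = -25)
m = -1/19 (m = 1/(-19) = -1/19 ≈ -0.052632)
f(c) = 6 (f(c) = 2*3 = 6)
(b(H(1, -4), 10) + f(m))**2 = (-25 + 6)**2 = (-19)**2 = 361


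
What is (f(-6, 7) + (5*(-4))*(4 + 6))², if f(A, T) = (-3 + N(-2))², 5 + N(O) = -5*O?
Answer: 38416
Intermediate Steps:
N(O) = -5 - 5*O
f(A, T) = 4 (f(A, T) = (-3 + (-5 - 5*(-2)))² = (-3 + (-5 + 10))² = (-3 + 5)² = 2² = 4)
(f(-6, 7) + (5*(-4))*(4 + 6))² = (4 + (5*(-4))*(4 + 6))² = (4 - 20*10)² = (4 - 200)² = (-196)² = 38416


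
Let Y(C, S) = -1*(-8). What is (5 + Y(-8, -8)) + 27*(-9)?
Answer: -230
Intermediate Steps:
Y(C, S) = 8
(5 + Y(-8, -8)) + 27*(-9) = (5 + 8) + 27*(-9) = 13 - 243 = -230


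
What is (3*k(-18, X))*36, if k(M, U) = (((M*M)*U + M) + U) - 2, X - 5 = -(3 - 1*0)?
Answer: 68040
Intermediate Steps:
X = 2 (X = 5 - (3 - 1*0) = 5 - (3 + 0) = 5 - 1*3 = 5 - 3 = 2)
k(M, U) = -2 + M + U + U*M**2 (k(M, U) = ((M**2*U + M) + U) - 2 = ((U*M**2 + M) + U) - 2 = ((M + U*M**2) + U) - 2 = (M + U + U*M**2) - 2 = -2 + M + U + U*M**2)
(3*k(-18, X))*36 = (3*(-2 - 18 + 2 + 2*(-18)**2))*36 = (3*(-2 - 18 + 2 + 2*324))*36 = (3*(-2 - 18 + 2 + 648))*36 = (3*630)*36 = 1890*36 = 68040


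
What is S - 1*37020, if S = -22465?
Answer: -59485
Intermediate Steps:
S - 1*37020 = -22465 - 1*37020 = -22465 - 37020 = -59485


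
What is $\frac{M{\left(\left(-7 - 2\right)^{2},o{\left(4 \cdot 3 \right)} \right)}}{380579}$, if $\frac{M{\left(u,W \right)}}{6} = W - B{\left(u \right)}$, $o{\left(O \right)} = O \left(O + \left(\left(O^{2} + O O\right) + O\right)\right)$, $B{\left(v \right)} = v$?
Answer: $\frac{21978}{380579} \approx 0.057749$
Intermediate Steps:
$o{\left(O \right)} = O \left(2 O + 2 O^{2}\right)$ ($o{\left(O \right)} = O \left(O + \left(\left(O^{2} + O^{2}\right) + O\right)\right) = O \left(O + \left(2 O^{2} + O\right)\right) = O \left(O + \left(O + 2 O^{2}\right)\right) = O \left(2 O + 2 O^{2}\right)$)
$M{\left(u,W \right)} = - 6 u + 6 W$ ($M{\left(u,W \right)} = 6 \left(W - u\right) = - 6 u + 6 W$)
$\frac{M{\left(\left(-7 - 2\right)^{2},o{\left(4 \cdot 3 \right)} \right)}}{380579} = \frac{- 6 \left(-7 - 2\right)^{2} + 6 \cdot 2 \left(4 \cdot 3\right)^{2} \left(1 + 4 \cdot 3\right)}{380579} = \left(- 6 \left(-9\right)^{2} + 6 \cdot 2 \cdot 12^{2} \left(1 + 12\right)\right) \frac{1}{380579} = \left(\left(-6\right) 81 + 6 \cdot 2 \cdot 144 \cdot 13\right) \frac{1}{380579} = \left(-486 + 6 \cdot 3744\right) \frac{1}{380579} = \left(-486 + 22464\right) \frac{1}{380579} = 21978 \cdot \frac{1}{380579} = \frac{21978}{380579}$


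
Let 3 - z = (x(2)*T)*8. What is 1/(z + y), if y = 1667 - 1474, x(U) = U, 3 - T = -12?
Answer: -1/44 ≈ -0.022727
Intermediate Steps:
T = 15 (T = 3 - 1*(-12) = 3 + 12 = 15)
y = 193
z = -237 (z = 3 - 2*15*8 = 3 - 30*8 = 3 - 1*240 = 3 - 240 = -237)
1/(z + y) = 1/(-237 + 193) = 1/(-44) = -1/44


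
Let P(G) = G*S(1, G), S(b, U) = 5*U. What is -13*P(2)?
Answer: -260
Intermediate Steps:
P(G) = 5*G² (P(G) = G*(5*G) = 5*G²)
-13*P(2) = -65*2² = -65*4 = -13*20 = -260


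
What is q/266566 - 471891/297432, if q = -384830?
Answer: -40041808811/13214209752 ≈ -3.0302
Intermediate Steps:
q/266566 - 471891/297432 = -384830/266566 - 471891/297432 = -384830*1/266566 - 471891*1/297432 = -192415/133283 - 157297/99144 = -40041808811/13214209752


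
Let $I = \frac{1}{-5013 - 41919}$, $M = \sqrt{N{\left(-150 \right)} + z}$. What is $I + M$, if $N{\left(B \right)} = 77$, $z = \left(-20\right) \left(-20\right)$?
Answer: $- \frac{1}{46932} + 3 \sqrt{53} \approx 21.84$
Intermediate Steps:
$z = 400$
$M = 3 \sqrt{53}$ ($M = \sqrt{77 + 400} = \sqrt{477} = 3 \sqrt{53} \approx 21.84$)
$I = - \frac{1}{46932}$ ($I = \frac{1}{-46932} = - \frac{1}{46932} \approx -2.1307 \cdot 10^{-5}$)
$I + M = - \frac{1}{46932} + 3 \sqrt{53}$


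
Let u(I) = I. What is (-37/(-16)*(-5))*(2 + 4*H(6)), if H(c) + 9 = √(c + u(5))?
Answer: 3145/8 - 185*√11/4 ≈ 239.73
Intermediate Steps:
H(c) = -9 + √(5 + c) (H(c) = -9 + √(c + 5) = -9 + √(5 + c))
(-37/(-16)*(-5))*(2 + 4*H(6)) = (-37/(-16)*(-5))*(2 + 4*(-9 + √(5 + 6))) = (-37*(-1/16)*(-5))*(2 + 4*(-9 + √11)) = ((37/16)*(-5))*(2 + (-36 + 4*√11)) = -185*(-34 + 4*√11)/16 = 3145/8 - 185*√11/4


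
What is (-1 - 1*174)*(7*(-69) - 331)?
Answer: 142450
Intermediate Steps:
(-1 - 1*174)*(7*(-69) - 331) = (-1 - 174)*(-483 - 331) = -175*(-814) = 142450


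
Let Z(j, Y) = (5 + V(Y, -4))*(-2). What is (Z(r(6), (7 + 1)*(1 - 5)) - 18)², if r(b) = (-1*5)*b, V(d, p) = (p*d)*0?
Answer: 784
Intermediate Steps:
V(d, p) = 0 (V(d, p) = (d*p)*0 = 0)
r(b) = -5*b
Z(j, Y) = -10 (Z(j, Y) = (5 + 0)*(-2) = 5*(-2) = -10)
(Z(r(6), (7 + 1)*(1 - 5)) - 18)² = (-10 - 18)² = (-28)² = 784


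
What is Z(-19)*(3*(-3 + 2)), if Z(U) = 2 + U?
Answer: 51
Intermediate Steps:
Z(-19)*(3*(-3 + 2)) = (2 - 19)*(3*(-3 + 2)) = -51*(-1) = -17*(-3) = 51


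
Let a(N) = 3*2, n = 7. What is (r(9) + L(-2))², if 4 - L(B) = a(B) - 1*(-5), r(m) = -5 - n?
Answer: 361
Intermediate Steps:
r(m) = -12 (r(m) = -5 - 1*7 = -5 - 7 = -12)
a(N) = 6
L(B) = -7 (L(B) = 4 - (6 - 1*(-5)) = 4 - (6 + 5) = 4 - 1*11 = 4 - 11 = -7)
(r(9) + L(-2))² = (-12 - 7)² = (-19)² = 361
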